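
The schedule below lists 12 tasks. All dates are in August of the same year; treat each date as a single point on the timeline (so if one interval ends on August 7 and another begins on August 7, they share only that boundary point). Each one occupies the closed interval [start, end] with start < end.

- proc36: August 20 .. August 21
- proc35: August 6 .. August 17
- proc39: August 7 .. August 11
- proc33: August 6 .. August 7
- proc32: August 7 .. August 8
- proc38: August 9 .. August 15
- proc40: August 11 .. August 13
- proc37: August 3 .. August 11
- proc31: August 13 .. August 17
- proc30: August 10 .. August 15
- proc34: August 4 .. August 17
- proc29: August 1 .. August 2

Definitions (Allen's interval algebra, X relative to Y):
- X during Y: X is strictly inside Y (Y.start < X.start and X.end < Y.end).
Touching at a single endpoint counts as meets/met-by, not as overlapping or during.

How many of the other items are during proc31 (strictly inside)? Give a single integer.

0

Target proc31 = [August 13, August 17].
proc29 [August 1, August 2] → before → no.
proc30 [August 10, August 15] → overlaps → no.
proc32 [August 7, August 8] → before → no.
proc33 [August 6, August 7] → before → no.
proc34 [August 4, August 17] → finished-by → no.
proc35 [August 6, August 17] → finished-by → no.
proc36 [August 20, August 21] → after → no.
proc37 [August 3, August 11] → before → no.
proc38 [August 9, August 15] → overlaps → no.
proc39 [August 7, August 11] → before → no.
proc40 [August 11, August 13] → meets → no.
Total: 0.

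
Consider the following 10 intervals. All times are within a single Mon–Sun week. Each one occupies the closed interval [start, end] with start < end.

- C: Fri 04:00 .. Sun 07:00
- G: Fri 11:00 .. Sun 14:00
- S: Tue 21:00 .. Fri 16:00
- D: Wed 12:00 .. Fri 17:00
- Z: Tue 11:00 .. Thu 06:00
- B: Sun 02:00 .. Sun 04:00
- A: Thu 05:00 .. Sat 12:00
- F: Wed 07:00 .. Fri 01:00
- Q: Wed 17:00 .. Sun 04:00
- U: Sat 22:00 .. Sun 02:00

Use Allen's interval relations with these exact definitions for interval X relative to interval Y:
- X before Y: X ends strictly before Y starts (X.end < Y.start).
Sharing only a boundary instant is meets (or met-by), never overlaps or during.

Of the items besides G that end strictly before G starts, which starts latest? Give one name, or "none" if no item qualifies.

Target G = [Fri 11:00, Sun 14:00].
A [Thu 05:00, Sat 12:00] → overlaps → excluded.
B [Sun 02:00, Sun 04:00] → during → excluded.
C [Fri 04:00, Sun 07:00] → overlaps → excluded.
D [Wed 12:00, Fri 17:00] → overlaps → excluded.
F [Wed 07:00, Fri 01:00] → before → candidate.
Q [Wed 17:00, Sun 04:00] → overlaps → excluded.
S [Tue 21:00, Fri 16:00] → overlaps → excluded.
U [Sat 22:00, Sun 02:00] → during → excluded.
Z [Tue 11:00, Thu 06:00] → before → candidate.
Among candidates, latest start is Wed 07:00 → F.

F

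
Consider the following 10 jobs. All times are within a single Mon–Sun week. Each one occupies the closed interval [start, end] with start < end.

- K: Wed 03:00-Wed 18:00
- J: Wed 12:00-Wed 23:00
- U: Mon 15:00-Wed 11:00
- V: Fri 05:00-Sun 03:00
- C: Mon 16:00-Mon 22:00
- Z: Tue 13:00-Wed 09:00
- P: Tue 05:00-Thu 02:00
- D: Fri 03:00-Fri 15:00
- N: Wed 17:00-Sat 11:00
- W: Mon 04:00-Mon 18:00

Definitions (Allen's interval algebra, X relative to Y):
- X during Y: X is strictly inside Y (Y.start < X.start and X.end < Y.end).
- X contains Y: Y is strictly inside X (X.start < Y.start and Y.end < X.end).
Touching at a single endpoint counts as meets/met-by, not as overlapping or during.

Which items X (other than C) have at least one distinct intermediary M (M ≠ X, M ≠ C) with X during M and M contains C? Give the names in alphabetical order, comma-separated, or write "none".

Z

Target C = [Mon 16:00, Mon 22:00].
Intermediaries M with M contains C: U.
Via U — items with X during U: Z.
Union: Z.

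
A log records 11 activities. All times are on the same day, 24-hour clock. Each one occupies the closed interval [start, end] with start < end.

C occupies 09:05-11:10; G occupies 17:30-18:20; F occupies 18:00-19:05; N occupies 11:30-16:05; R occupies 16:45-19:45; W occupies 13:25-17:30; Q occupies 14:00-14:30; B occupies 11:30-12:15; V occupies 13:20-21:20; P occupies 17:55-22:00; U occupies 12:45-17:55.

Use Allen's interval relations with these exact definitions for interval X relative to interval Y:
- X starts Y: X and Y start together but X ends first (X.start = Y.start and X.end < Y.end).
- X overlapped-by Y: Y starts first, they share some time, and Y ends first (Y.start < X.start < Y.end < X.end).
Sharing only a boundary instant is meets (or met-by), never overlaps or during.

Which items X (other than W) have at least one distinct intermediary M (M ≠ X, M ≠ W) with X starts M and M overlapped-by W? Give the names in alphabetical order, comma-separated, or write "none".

Target W = [13:25, 17:30].
Intermediaries M with M overlapped-by W: R.
Via R — items with X starts R: none.
Union: none.

none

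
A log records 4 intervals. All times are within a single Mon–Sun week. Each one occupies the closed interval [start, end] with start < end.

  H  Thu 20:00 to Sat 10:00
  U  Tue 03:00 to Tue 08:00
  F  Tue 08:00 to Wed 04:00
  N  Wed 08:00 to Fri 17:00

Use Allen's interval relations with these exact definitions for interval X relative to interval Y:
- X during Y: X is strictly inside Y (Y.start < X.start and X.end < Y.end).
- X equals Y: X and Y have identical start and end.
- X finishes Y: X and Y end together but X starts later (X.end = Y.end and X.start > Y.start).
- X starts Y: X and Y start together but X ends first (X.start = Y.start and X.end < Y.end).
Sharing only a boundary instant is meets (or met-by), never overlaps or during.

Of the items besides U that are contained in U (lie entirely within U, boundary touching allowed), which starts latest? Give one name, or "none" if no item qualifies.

none

Target U = [Tue 03:00, Tue 08:00].
F [Tue 08:00, Wed 04:00] → met-by → excluded.
H [Thu 20:00, Sat 10:00] → after → excluded.
N [Wed 08:00, Fri 17:00] → after → excluded.
No candidates → none.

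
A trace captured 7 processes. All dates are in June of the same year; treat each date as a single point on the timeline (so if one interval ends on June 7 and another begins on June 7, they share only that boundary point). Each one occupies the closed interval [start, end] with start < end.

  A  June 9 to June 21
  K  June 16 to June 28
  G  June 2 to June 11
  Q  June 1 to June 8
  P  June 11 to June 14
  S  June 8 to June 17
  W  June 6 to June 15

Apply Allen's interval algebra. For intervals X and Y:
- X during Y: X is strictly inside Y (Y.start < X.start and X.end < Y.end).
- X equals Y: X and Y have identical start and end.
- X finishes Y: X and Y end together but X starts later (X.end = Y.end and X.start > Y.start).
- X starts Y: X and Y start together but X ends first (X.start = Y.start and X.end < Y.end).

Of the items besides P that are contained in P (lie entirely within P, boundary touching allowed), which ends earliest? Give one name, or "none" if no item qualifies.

Target P = [June 11, June 14].
A [June 9, June 21] → contains → excluded.
G [June 2, June 11] → meets → excluded.
K [June 16, June 28] → after → excluded.
Q [June 1, June 8] → before → excluded.
S [June 8, June 17] → contains → excluded.
W [June 6, June 15] → contains → excluded.
No candidates → none.

none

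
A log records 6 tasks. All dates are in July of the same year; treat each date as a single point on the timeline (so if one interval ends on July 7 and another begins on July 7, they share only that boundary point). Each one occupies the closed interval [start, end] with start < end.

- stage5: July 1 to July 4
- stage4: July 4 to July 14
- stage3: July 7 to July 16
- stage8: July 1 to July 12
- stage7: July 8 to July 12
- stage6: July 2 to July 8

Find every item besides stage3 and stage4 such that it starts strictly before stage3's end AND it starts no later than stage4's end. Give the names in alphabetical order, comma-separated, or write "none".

Conditions: its start is strictly before stage3's end (X.start < July 16) AND its start is no later than stage4's end (X.start <= July 14).
stage5: start July 1 < July 16? ✓; start July 1 <= July 14? ✓ → yes.
stage6: start July 2 < July 16? ✓; start July 2 <= July 14? ✓ → yes.
stage7: start July 8 < July 16? ✓; start July 8 <= July 14? ✓ → yes.
stage8: start July 1 < July 16? ✓; start July 1 <= July 14? ✓ → yes.
Result: stage5, stage6, stage7, stage8.

stage5, stage6, stage7, stage8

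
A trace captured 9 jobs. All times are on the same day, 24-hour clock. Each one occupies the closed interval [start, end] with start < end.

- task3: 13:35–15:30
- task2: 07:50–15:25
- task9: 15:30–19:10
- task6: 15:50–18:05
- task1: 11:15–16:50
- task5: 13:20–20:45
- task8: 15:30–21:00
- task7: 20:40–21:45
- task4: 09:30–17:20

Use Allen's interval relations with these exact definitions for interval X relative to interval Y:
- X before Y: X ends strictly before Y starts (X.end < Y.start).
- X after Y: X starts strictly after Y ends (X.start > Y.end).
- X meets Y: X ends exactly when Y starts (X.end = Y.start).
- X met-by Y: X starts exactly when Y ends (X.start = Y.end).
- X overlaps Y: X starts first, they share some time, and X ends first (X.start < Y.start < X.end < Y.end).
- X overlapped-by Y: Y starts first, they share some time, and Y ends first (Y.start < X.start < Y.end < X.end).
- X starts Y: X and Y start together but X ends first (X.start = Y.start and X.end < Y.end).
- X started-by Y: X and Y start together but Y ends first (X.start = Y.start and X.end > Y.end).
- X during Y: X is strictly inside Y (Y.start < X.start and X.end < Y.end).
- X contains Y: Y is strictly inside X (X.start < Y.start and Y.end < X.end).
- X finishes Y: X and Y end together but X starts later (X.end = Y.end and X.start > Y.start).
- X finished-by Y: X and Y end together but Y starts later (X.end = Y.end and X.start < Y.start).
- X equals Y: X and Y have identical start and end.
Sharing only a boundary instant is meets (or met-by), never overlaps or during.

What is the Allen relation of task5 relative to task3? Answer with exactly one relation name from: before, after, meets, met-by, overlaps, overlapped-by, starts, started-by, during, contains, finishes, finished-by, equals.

task5 = [13:20, 20:45]; task3 = [13:35, 15:30].
Compare endpoints: task5.start < task3.start, task5.start < task3.end, task5.end > task3.start, task5.end > task3.end.
That pattern is 'contains'.

contains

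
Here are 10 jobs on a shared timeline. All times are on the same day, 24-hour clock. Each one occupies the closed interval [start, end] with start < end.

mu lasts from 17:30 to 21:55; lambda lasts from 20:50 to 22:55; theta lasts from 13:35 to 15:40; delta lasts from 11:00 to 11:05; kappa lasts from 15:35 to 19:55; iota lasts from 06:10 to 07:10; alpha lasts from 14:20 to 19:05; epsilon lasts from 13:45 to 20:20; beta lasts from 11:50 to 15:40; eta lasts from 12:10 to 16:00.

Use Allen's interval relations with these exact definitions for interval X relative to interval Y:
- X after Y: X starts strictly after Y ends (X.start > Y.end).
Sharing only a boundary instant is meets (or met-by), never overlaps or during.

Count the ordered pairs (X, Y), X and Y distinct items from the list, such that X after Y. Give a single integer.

Checking all 90 ordered pairs for relation 'after'; matching pairs in alphabetical order:
(alpha, delta): alpha after delta ✓
(alpha, iota): alpha after iota ✓
(beta, delta): beta after delta ✓
(beta, iota): beta after iota ✓
(delta, iota): delta after iota ✓
(epsilon, delta): epsilon after delta ✓
(epsilon, iota): epsilon after iota ✓
(eta, delta): eta after delta ✓
(eta, iota): eta after iota ✓
(kappa, delta): kappa after delta ✓
(kappa, iota): kappa after iota ✓
(lambda, alpha): lambda after alpha ✓
(lambda, beta): lambda after beta ✓
(lambda, delta): lambda after delta ✓
(lambda, epsilon): lambda after epsilon ✓
(lambda, eta): lambda after eta ✓
(lambda, iota): lambda after iota ✓
(lambda, kappa): lambda after kappa ✓
(lambda, theta): lambda after theta ✓
(mu, beta): mu after beta ✓
(mu, delta): mu after delta ✓
(mu, eta): mu after eta ✓
(mu, iota): mu after iota ✓
(mu, theta): mu after theta ✓
... plus 2 further pairs not listed.
Count: 26.

26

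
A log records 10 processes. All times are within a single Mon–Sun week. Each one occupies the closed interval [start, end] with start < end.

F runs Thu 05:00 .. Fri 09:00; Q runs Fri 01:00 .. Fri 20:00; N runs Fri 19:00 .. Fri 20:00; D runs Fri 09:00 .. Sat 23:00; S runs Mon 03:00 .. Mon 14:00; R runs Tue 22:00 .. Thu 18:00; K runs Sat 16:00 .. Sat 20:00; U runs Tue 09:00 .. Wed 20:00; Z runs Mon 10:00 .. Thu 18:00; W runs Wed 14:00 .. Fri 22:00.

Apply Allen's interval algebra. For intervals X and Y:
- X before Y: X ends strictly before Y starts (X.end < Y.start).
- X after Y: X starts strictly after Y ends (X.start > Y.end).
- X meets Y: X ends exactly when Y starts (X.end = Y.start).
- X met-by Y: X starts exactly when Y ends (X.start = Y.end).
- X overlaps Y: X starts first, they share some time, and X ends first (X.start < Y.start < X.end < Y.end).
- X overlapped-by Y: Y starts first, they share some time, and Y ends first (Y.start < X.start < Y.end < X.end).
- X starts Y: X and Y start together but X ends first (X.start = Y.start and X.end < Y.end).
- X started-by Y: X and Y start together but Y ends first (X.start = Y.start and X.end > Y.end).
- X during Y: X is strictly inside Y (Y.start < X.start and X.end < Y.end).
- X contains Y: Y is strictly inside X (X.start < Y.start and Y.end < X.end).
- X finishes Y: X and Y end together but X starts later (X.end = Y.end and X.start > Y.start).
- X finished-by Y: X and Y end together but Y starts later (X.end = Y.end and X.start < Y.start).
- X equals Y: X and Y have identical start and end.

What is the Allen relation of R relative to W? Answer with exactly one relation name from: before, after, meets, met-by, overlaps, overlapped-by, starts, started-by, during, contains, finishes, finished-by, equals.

R = [Tue 22:00, Thu 18:00]; W = [Wed 14:00, Fri 22:00].
Compare endpoints: R.start < W.start, R.start < W.end, R.end > W.start, R.end < W.end.
That pattern is 'overlaps'.

overlaps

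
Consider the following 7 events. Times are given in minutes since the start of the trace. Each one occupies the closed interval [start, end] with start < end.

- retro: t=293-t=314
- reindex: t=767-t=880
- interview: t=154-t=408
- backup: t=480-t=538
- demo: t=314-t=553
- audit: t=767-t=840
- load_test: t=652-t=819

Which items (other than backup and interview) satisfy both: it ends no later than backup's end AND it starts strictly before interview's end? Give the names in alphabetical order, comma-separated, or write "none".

Conditions: its end is no later than backup's end (X.end <= t=538) AND its start is strictly before interview's end (X.start < t=408).
audit: end t=840 <= t=538? ✗; start t=767 < t=408? ✗ → no.
demo: end t=553 <= t=538? ✗; start t=314 < t=408? ✓ → no.
load_test: end t=819 <= t=538? ✗; start t=652 < t=408? ✗ → no.
reindex: end t=880 <= t=538? ✗; start t=767 < t=408? ✗ → no.
retro: end t=314 <= t=538? ✓; start t=293 < t=408? ✓ → yes.
Result: retro.

retro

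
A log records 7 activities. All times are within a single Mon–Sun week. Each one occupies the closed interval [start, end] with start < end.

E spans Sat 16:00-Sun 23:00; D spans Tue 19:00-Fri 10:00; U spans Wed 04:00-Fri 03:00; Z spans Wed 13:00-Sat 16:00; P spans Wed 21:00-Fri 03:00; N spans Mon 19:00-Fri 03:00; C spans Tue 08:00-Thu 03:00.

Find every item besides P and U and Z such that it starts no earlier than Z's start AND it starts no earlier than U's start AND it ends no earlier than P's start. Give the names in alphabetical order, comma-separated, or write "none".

E

Conditions: its start is no earlier than Z's start (X.start >= Wed 13:00) AND its start is no earlier than U's start (X.start >= Wed 04:00) AND its end is no earlier than P's start (X.end >= Wed 21:00).
C: start Tue 08:00 >= Wed 13:00? ✗; start Tue 08:00 >= Wed 04:00? ✗; end Thu 03:00 >= Wed 21:00? ✓ → no.
D: start Tue 19:00 >= Wed 13:00? ✗; start Tue 19:00 >= Wed 04:00? ✗; end Fri 10:00 >= Wed 21:00? ✓ → no.
E: start Sat 16:00 >= Wed 13:00? ✓; start Sat 16:00 >= Wed 04:00? ✓; end Sun 23:00 >= Wed 21:00? ✓ → yes.
N: start Mon 19:00 >= Wed 13:00? ✗; start Mon 19:00 >= Wed 04:00? ✗; end Fri 03:00 >= Wed 21:00? ✓ → no.
Result: E.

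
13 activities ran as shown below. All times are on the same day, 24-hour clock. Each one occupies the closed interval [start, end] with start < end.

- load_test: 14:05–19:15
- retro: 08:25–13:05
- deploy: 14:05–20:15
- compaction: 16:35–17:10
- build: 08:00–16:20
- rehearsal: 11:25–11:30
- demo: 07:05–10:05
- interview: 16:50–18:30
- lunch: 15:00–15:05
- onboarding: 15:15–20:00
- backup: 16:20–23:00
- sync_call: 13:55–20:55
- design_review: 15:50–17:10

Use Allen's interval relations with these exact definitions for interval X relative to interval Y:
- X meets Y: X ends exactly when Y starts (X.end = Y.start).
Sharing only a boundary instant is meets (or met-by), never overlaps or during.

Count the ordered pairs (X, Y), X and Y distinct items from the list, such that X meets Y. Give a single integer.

Checking all 156 ordered pairs for relation 'meets'; matching pairs in alphabetical order:
(build, backup): build meets backup ✓
Count: 1.

1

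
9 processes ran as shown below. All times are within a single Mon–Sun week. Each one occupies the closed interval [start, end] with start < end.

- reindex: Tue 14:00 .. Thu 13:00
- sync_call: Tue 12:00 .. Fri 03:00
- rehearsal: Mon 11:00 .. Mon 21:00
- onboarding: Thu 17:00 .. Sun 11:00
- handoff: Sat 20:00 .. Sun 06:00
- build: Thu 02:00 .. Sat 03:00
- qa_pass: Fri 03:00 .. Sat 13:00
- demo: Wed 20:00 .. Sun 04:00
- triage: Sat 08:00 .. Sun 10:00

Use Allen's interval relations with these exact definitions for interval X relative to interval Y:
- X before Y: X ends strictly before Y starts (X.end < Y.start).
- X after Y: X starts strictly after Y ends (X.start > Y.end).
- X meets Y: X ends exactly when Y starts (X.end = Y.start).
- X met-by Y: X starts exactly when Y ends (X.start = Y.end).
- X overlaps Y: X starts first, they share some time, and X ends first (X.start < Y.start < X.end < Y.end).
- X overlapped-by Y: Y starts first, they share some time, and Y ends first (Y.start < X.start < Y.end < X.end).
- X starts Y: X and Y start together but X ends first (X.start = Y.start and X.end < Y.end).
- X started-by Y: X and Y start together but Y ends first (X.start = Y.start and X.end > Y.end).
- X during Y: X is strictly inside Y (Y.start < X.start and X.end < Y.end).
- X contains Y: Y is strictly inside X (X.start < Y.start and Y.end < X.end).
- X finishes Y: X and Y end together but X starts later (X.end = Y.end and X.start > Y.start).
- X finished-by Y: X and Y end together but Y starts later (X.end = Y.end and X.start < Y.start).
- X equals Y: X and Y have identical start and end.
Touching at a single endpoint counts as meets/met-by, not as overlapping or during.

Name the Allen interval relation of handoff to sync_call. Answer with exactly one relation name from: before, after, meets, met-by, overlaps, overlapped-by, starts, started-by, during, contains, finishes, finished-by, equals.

after

handoff = [Sat 20:00, Sun 06:00]; sync_call = [Tue 12:00, Fri 03:00].
Compare endpoints: handoff.start > sync_call.start, handoff.start > sync_call.end, handoff.end > sync_call.start, handoff.end > sync_call.end.
That pattern is 'after'.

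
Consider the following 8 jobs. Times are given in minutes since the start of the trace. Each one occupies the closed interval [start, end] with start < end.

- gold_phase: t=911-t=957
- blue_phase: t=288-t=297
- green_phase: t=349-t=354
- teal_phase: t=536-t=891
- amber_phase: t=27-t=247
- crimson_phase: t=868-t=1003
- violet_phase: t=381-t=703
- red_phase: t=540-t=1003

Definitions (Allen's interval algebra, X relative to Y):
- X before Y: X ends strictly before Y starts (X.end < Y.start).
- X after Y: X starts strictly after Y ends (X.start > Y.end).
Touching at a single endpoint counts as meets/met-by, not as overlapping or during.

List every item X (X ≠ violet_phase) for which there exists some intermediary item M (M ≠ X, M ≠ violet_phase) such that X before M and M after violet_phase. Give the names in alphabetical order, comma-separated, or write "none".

amber_phase, blue_phase, green_phase, teal_phase

Target violet_phase = [t=381, t=703].
Intermediaries M with M after violet_phase: crimson_phase, gold_phase.
Via crimson_phase — items with X before crimson_phase: amber_phase, blue_phase, green_phase.
Via gold_phase — items with X before gold_phase: amber_phase, blue_phase, green_phase, teal_phase.
Union: amber_phase, blue_phase, green_phase, teal_phase.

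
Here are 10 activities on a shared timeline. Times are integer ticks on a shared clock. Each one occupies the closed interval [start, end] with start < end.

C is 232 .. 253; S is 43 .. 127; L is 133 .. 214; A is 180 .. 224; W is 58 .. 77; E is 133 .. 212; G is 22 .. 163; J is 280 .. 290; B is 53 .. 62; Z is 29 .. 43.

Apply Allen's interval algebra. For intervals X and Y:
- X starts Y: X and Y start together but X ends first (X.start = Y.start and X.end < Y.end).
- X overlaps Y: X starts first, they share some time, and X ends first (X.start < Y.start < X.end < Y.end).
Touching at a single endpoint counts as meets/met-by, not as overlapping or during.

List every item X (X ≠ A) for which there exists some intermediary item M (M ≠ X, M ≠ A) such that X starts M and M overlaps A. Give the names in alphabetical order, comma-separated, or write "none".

E

Target A = [180, 224].
Intermediaries M with M overlaps A: E, L.
Via E — items with X starts E: none.
Via L — items with X starts L: E.
Union: E.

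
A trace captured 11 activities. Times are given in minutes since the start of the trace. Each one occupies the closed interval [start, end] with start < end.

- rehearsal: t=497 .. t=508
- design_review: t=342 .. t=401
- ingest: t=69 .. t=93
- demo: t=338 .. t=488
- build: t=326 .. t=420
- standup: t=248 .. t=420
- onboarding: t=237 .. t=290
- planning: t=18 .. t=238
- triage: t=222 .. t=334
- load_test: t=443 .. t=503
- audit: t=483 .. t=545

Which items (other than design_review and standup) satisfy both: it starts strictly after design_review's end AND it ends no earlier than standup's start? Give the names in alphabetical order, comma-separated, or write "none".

audit, load_test, rehearsal

Conditions: its start is strictly after design_review's end (X.start > t=401) AND its end is no earlier than standup's start (X.end >= t=248).
audit: start t=483 > t=401? ✓; end t=545 >= t=248? ✓ → yes.
build: start t=326 > t=401? ✗; end t=420 >= t=248? ✓ → no.
demo: start t=338 > t=401? ✗; end t=488 >= t=248? ✓ → no.
ingest: start t=69 > t=401? ✗; end t=93 >= t=248? ✗ → no.
load_test: start t=443 > t=401? ✓; end t=503 >= t=248? ✓ → yes.
onboarding: start t=237 > t=401? ✗; end t=290 >= t=248? ✓ → no.
planning: start t=18 > t=401? ✗; end t=238 >= t=248? ✗ → no.
rehearsal: start t=497 > t=401? ✓; end t=508 >= t=248? ✓ → yes.
triage: start t=222 > t=401? ✗; end t=334 >= t=248? ✓ → no.
Result: audit, load_test, rehearsal.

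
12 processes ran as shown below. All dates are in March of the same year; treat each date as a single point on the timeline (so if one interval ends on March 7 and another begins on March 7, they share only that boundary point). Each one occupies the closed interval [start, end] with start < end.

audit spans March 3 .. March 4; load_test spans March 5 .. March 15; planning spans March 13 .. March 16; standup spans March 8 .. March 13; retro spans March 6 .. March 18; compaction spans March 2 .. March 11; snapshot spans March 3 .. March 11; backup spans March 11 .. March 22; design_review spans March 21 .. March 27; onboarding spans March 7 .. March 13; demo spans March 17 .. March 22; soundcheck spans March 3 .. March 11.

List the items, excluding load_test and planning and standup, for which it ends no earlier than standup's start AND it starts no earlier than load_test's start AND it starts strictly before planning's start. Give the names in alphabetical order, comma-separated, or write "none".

backup, onboarding, retro

Conditions: its end is no earlier than standup's start (X.end >= March 8) AND its start is no earlier than load_test's start (X.start >= March 5) AND its start is strictly before planning's start (X.start < March 13).
audit: end March 4 >= March 8? ✗; start March 3 >= March 5? ✗; start March 3 < March 13? ✓ → no.
backup: end March 22 >= March 8? ✓; start March 11 >= March 5? ✓; start March 11 < March 13? ✓ → yes.
compaction: end March 11 >= March 8? ✓; start March 2 >= March 5? ✗; start March 2 < March 13? ✓ → no.
demo: end March 22 >= March 8? ✓; start March 17 >= March 5? ✓; start March 17 < March 13? ✗ → no.
design_review: end March 27 >= March 8? ✓; start March 21 >= March 5? ✓; start March 21 < March 13? ✗ → no.
onboarding: end March 13 >= March 8? ✓; start March 7 >= March 5? ✓; start March 7 < March 13? ✓ → yes.
retro: end March 18 >= March 8? ✓; start March 6 >= March 5? ✓; start March 6 < March 13? ✓ → yes.
snapshot: end March 11 >= March 8? ✓; start March 3 >= March 5? ✗; start March 3 < March 13? ✓ → no.
soundcheck: end March 11 >= March 8? ✓; start March 3 >= March 5? ✗; start March 3 < March 13? ✓ → no.
Result: backup, onboarding, retro.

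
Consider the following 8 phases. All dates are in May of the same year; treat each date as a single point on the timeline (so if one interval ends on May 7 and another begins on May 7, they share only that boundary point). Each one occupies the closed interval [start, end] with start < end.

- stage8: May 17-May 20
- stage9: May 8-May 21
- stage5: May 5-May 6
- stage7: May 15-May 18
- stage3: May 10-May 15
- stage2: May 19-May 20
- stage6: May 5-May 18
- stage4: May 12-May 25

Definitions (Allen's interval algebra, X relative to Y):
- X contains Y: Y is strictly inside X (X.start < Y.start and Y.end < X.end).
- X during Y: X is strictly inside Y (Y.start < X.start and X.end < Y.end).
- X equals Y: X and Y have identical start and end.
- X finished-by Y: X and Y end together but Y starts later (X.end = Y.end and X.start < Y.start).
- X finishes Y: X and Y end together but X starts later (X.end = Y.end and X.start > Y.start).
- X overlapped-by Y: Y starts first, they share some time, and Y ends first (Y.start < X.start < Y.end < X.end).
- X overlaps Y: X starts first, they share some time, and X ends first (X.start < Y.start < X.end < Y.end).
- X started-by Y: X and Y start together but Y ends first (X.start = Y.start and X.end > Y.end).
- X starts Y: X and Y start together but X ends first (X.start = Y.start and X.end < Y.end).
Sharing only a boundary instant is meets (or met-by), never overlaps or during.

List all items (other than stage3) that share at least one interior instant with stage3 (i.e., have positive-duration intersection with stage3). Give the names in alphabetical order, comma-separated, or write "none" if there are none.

stage4, stage6, stage9

Target stage3 = [May 10, May 15].
stage2 [May 19, May 20] → after → no.
stage4 [May 12, May 25] → overlapped-by → yes.
stage5 [May 5, May 6] → before → no.
stage6 [May 5, May 18] → contains → yes.
stage7 [May 15, May 18] → met-by → no.
stage8 [May 17, May 20] → after → no.
stage9 [May 8, May 21] → contains → yes.
Result: stage4, stage6, stage9.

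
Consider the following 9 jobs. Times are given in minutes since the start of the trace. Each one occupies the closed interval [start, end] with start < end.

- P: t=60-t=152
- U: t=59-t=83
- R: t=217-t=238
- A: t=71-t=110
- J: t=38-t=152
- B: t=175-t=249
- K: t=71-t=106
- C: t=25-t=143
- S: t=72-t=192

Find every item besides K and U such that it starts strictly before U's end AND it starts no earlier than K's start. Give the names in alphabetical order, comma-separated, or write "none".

A, S

Conditions: its start is strictly before U's end (X.start < t=83) AND its start is no earlier than K's start (X.start >= t=71).
A: start t=71 < t=83? ✓; start t=71 >= t=71? ✓ → yes.
B: start t=175 < t=83? ✗; start t=175 >= t=71? ✓ → no.
C: start t=25 < t=83? ✓; start t=25 >= t=71? ✗ → no.
J: start t=38 < t=83? ✓; start t=38 >= t=71? ✗ → no.
P: start t=60 < t=83? ✓; start t=60 >= t=71? ✗ → no.
R: start t=217 < t=83? ✗; start t=217 >= t=71? ✓ → no.
S: start t=72 < t=83? ✓; start t=72 >= t=71? ✓ → yes.
Result: A, S.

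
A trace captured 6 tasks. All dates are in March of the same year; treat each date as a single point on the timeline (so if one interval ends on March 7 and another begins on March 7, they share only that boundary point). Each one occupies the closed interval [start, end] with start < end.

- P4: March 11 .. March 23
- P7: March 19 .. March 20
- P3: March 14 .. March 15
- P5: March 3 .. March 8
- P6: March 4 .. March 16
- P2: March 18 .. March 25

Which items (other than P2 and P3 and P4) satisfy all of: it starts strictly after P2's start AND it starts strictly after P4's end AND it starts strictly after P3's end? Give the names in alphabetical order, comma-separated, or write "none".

Conditions: its start is strictly after P2's start (X.start > March 18) AND its start is strictly after P4's end (X.start > March 23) AND its start is strictly after P3's end (X.start > March 15).
P5: start March 3 > March 18? ✗; start March 3 > March 23? ✗; start March 3 > March 15? ✗ → no.
P6: start March 4 > March 18? ✗; start March 4 > March 23? ✗; start March 4 > March 15? ✗ → no.
P7: start March 19 > March 18? ✓; start March 19 > March 23? ✗; start March 19 > March 15? ✓ → no.
Result: none.

none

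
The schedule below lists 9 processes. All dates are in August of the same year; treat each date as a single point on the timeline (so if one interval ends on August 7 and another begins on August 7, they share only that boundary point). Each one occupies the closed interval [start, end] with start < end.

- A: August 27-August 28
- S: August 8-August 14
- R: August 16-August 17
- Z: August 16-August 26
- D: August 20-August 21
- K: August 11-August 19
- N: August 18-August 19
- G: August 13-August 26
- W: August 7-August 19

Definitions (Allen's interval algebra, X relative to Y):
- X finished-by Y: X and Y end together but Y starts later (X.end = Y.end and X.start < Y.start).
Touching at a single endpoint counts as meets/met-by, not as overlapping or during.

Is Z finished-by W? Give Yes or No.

No

Z = [August 16, August 26], W = [August 7, August 19].
Actual relation of Z to W: overlapped-by.
Asked whether 'finished-by' holds → No.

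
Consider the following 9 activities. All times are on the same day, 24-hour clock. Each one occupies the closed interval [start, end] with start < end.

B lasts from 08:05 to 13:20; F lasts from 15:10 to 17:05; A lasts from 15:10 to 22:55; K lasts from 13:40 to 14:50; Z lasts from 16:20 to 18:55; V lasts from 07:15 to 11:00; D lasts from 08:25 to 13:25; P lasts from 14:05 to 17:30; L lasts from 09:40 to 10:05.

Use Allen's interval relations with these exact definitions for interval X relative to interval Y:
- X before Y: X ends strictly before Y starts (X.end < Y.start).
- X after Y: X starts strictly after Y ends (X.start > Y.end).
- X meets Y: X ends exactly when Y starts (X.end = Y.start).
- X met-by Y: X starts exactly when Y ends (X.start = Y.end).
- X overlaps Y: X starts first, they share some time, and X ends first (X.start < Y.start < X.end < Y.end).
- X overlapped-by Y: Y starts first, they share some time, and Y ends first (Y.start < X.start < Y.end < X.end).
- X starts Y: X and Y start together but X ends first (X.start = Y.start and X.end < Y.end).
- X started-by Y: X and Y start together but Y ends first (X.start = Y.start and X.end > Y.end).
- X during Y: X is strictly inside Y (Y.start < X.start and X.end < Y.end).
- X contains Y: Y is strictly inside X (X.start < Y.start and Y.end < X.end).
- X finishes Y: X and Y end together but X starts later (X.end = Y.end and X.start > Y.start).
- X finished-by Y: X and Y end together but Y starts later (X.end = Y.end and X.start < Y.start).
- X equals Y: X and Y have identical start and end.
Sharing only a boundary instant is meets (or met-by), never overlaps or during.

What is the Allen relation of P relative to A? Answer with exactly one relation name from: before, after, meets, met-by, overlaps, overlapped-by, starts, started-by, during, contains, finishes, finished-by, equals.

P = [14:05, 17:30]; A = [15:10, 22:55].
Compare endpoints: P.start < A.start, P.start < A.end, P.end > A.start, P.end < A.end.
That pattern is 'overlaps'.

overlaps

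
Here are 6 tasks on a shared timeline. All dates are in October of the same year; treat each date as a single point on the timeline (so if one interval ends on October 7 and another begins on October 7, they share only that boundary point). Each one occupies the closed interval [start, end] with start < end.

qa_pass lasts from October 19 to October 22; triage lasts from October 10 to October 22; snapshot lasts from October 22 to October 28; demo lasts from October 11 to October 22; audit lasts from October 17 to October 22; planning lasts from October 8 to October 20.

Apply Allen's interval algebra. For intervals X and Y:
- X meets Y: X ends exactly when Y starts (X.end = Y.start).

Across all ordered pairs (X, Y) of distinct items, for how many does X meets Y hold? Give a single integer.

Checking all 30 ordered pairs for relation 'meets'; matching pairs in alphabetical order:
(audit, snapshot): audit meets snapshot ✓
(demo, snapshot): demo meets snapshot ✓
(qa_pass, snapshot): qa_pass meets snapshot ✓
(triage, snapshot): triage meets snapshot ✓
Count: 4.

4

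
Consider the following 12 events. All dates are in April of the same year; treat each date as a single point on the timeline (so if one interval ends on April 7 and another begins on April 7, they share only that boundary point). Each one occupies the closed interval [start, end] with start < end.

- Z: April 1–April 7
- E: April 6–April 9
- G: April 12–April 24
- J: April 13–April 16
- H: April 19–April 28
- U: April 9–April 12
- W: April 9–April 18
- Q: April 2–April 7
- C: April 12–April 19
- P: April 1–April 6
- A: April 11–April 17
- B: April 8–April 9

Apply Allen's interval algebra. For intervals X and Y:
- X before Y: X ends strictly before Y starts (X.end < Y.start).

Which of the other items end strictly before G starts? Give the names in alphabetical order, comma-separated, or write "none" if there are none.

B, E, P, Q, Z

Target G = [April 12, April 24].
A [April 11, April 17] → overlaps → no.
B [April 8, April 9] → before → yes.
C [April 12, April 19] → starts → no.
E [April 6, April 9] → before → yes.
H [April 19, April 28] → overlapped-by → no.
J [April 13, April 16] → during → no.
P [April 1, April 6] → before → yes.
Q [April 2, April 7] → before → yes.
U [April 9, April 12] → meets → no.
W [April 9, April 18] → overlaps → no.
Z [April 1, April 7] → before → yes.
Result: B, E, P, Q, Z.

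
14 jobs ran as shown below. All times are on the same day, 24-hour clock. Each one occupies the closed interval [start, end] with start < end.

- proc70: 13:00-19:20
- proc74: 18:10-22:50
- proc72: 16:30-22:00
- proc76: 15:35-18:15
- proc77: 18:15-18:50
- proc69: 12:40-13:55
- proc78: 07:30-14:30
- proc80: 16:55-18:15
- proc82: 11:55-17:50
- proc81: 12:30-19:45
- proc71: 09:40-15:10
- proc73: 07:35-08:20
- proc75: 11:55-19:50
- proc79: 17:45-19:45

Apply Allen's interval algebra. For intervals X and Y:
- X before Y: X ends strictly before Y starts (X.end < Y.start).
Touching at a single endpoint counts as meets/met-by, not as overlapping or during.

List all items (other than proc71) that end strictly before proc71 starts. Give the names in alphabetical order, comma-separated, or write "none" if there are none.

Target proc71 = [09:40, 15:10].
proc69 [12:40, 13:55] → during → no.
proc70 [13:00, 19:20] → overlapped-by → no.
proc72 [16:30, 22:00] → after → no.
proc73 [07:35, 08:20] → before → yes.
proc74 [18:10, 22:50] → after → no.
proc75 [11:55, 19:50] → overlapped-by → no.
proc76 [15:35, 18:15] → after → no.
proc77 [18:15, 18:50] → after → no.
proc78 [07:30, 14:30] → overlaps → no.
proc79 [17:45, 19:45] → after → no.
proc80 [16:55, 18:15] → after → no.
proc81 [12:30, 19:45] → overlapped-by → no.
proc82 [11:55, 17:50] → overlapped-by → no.
Result: proc73.

proc73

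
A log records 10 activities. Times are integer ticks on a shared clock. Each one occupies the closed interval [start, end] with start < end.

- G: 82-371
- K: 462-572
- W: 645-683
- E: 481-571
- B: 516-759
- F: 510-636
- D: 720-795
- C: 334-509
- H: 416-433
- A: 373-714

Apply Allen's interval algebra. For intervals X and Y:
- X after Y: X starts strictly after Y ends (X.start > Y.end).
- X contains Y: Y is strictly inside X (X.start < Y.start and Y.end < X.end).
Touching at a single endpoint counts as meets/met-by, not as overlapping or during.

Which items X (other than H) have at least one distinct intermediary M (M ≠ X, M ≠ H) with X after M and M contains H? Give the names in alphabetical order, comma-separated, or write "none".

Target H = [416, 433].
Intermediaries M with M contains H: A, C.
Via A — items with X after A: D.
Via C — items with X after C: B, D, F, W.
Union: B, D, F, W.

B, D, F, W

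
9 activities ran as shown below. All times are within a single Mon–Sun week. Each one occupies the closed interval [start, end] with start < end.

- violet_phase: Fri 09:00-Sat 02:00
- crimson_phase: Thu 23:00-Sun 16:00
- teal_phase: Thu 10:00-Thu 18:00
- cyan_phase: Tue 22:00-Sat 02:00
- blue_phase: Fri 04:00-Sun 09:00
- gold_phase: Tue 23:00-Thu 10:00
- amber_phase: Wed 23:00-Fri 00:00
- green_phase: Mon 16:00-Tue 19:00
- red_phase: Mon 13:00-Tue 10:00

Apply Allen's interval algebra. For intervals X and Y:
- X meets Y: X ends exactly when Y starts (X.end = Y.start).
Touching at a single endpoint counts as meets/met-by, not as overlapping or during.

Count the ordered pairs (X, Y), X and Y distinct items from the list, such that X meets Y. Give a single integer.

1

Checking all 72 ordered pairs for relation 'meets'; matching pairs in alphabetical order:
(gold_phase, teal_phase): gold_phase meets teal_phase ✓
Count: 1.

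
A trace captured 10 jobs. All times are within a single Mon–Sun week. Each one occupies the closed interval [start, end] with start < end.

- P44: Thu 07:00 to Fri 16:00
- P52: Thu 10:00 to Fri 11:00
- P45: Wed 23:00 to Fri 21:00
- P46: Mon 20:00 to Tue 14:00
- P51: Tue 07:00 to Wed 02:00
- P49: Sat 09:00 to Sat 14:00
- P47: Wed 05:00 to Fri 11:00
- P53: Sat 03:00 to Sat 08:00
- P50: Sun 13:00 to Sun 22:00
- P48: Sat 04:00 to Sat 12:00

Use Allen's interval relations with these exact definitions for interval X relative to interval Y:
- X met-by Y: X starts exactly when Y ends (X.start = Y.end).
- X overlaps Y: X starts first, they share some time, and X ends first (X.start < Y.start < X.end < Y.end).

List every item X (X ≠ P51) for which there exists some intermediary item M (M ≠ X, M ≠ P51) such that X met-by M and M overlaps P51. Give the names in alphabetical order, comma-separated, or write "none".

Target P51 = [Tue 07:00, Wed 02:00].
Intermediaries M with M overlaps P51: P46.
Via P46 — items with X met-by P46: none.
Union: none.

none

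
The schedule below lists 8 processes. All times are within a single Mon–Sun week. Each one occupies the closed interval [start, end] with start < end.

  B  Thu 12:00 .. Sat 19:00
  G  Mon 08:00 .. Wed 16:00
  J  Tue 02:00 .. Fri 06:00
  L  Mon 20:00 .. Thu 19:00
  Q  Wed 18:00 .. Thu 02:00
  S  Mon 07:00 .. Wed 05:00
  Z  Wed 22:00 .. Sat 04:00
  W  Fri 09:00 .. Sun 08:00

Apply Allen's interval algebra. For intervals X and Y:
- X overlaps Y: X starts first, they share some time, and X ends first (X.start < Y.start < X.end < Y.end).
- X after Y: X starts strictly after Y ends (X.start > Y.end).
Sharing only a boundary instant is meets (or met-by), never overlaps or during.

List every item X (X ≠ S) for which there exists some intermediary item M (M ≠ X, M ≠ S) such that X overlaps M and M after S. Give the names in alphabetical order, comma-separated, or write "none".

B, J, L, Q, Z

Target S = [Mon 07:00, Wed 05:00].
Intermediaries M with M after S: B, Q, W, Z.
Via B — items with X overlaps B: J, L, Z.
Via Q — items with X overlaps Q: none.
Via W — items with X overlaps W: B, Z.
Via Z — items with X overlaps Z: J, L, Q.
Union: B, J, L, Q, Z.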